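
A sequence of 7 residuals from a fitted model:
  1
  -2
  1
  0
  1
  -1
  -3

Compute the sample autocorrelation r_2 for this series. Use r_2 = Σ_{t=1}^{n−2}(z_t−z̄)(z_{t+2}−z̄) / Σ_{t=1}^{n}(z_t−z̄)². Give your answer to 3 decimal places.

-0.032

Mean z̄ = (1 − 2 + 1 + 0 + 1 − 1 − 3)/7 = -0.4286
Σ(z_t−z̄)(z_{t+2}−z̄) = (2.0408) + (-0.6735) + (2.0408) + (-0.2449) + (-3.6735) = -0.5102
Denominator Σ(z_t−z̄)² = 15.7143
r_2 = -0.5102 / 15.7143 = -0.032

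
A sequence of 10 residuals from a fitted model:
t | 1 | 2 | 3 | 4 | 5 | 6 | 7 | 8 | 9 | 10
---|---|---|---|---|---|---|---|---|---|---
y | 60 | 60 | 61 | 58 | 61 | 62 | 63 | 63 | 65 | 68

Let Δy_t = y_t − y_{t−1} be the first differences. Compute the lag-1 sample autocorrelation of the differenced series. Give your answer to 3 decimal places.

-0.269

First differences Δy: 0, 1, -3, 3, 1, 1, 0, 2, 3
Mean of differences = 0.8889
Numerator Σ(Δy_t−Δȳ)(Δy_{t+1}−Δȳ) = -7.2346
Denominator Σ(Δy_t−Δȳ)² = 26.8889
r_1(Δy) = -7.2346 / 26.8889 = -0.269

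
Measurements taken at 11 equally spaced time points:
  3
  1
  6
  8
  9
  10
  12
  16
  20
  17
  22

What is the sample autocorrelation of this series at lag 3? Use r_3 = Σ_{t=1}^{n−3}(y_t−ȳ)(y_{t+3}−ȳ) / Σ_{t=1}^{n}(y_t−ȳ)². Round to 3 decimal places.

Mean ȳ = (3 + 1 + 6 + 8 + 9 + 10 + 12 + 16 + 20 + 17 + 22)/11 = 11.2727
Numerator Σ_{t=1}^{8}(y_t−ȳ)(y_{t+3}−ȳ) = 87.7769
Denominator Σ(y_t−ȳ)² = 466.1818
r_3 = 87.7769 / 466.1818 = 0.188

0.188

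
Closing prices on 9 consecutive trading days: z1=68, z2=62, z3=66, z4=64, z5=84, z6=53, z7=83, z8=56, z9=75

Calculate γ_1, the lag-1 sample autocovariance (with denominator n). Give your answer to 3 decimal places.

-85.989

Mean z̄ = (68 + 62 + 66 + 64 + 84 + 53 + 83 + 56 + 75)/9 = 67.8889
Σ_{t=1}^{8}(z_t−z̄)(z_{t+1}−z̄) = -773.9012
γ_1 = -773.9012 / 9 = -85.989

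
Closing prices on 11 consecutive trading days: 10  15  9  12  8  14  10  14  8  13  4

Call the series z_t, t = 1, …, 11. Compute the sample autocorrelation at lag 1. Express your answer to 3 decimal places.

Mean z̄ = (10 + 15 + 9 + 12 + 8 + 14 + 10 + 14 + 8 + 13 + 4)/11 = 10.6364
Numerator Σ_{t=1}^{10}(z_t−z̄)(z_{t+1}−z̄) = -59.6777
Denominator Σ(z_t−z̄)² = 110.5455
r_1 = -59.6777 / 110.5455 = -0.540

-0.540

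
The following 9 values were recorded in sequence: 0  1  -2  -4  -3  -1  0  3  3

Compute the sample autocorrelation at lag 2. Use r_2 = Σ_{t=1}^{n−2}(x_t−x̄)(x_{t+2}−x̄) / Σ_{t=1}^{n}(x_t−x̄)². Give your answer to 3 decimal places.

Mean x̄ = (0 + 1 − 2 − 4 − 3 − 1 + 0 + 3 + 3)/9 = -0.3333
Σ(x_t−x̄)(x_{t+2}−x̄) = (-0.5556) + (-4.8889) + (4.4444) + (2.4444) + (-0.8889) + (-2.2222) + (1.1111) = -0.5556
Denominator Σ(x_t−x̄)² = 48.0000
r_2 = -0.5556 / 48.0000 = -0.012

-0.012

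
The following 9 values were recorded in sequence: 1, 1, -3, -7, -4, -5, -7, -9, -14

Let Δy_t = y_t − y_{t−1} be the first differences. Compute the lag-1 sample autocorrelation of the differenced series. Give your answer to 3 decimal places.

-0.112

First differences Δy: 0, -4, -4, 3, -1, -2, -2, -5
Mean of differences = -1.8750
Numerator Σ(Δy_t−Δȳ)(Δy_{t+1}−Δȳ) = -5.2656
Denominator Σ(Δy_t−Δȳ)² = 46.8750
r_1(Δy) = -5.2656 / 46.8750 = -0.112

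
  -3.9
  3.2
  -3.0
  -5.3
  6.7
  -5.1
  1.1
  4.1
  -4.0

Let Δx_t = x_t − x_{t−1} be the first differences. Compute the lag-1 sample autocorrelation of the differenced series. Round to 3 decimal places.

First differences Δx: 7.1, -6.2, -2.3, 12.0, -11.8, 6.2, 3.0, -8.1
Mean of differences = -0.0125
Numerator Σ(Δx_t−Δx̄)(Δx_{t+1}−Δx̄) = -277.8089
Denominator Σ(Δx_t−Δx̄)² = 490.4288
r_1(Δx) = -277.8089 / 490.4288 = -0.566

-0.566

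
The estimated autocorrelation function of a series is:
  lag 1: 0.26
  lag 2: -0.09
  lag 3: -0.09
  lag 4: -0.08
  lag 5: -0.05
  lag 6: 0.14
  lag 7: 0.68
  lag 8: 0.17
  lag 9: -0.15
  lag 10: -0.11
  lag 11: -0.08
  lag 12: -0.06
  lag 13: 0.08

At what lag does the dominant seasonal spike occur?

The largest autocorrelation is r_7 = 0.68; the remaining lags stay at or below 0.26.
The dominant spike at lag 7 indicates a seasonal period of 7.

7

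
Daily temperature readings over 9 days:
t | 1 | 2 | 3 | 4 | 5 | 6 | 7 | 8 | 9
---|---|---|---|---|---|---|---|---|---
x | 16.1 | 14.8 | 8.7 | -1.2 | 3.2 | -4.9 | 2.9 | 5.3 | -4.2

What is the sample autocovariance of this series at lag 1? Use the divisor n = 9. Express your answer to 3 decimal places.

Mean x̄ = (16.1 + 14.8 + 8.7 − 1.2 + 3.2 − 4.9 + 2.9 + 5.3 − 4.2)/9 = 4.5222
Σ_{t=1}^{8}(x_t−x̄)(x_{t+1}−x̄) = 165.2895
γ_1 = 165.2895 / 9 = 18.366

18.366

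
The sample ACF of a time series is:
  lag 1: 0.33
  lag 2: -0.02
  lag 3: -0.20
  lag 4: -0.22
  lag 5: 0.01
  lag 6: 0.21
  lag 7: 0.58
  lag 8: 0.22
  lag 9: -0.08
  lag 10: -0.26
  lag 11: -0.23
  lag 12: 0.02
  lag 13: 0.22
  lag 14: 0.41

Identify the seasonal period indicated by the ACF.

7

The largest autocorrelation is r_7 = 0.58, with a weaker echo at lag 14 (0.41); the remaining lags stay at or below 0.33.
The dominant spike at lag 7 indicates a seasonal period of 7.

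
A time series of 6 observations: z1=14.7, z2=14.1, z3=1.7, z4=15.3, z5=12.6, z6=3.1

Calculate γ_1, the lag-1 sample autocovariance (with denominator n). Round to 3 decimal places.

-10.650

Mean z̄ = (14.7 + 14.1 + 1.7 + 15.3 + 12.6 + 3.1)/6 = 10.2500
Deviations: 4.4500, 3.8500, -8.5500, 5.0500, 2.3500, -7.1500
Σ_{t=1}^{5}(z_t−z̄)(z_{t+1}−z̄) = -63.8975
γ_1 = -63.8975 / 6 = -10.650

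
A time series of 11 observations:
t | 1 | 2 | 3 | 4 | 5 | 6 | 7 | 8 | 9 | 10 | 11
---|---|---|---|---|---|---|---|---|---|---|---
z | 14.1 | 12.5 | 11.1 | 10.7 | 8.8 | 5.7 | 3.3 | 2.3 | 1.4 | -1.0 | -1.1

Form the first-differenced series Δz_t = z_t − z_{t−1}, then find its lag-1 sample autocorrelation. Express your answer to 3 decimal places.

First differences Δz: -1.6, -1.4, -0.4, -1.9, -3.1, -2.4, -1.0, -0.9, -2.4, -0.1
Mean of differences = -1.5200
Numerator Σ(Δz_t−Δz̄)(Δz_{t+1}−Δz̄) = -0.2404
Denominator Σ(Δz_t−Δz̄)² = 8.1360
r_1(Δz) = -0.2404 / 8.1360 = -0.030

-0.030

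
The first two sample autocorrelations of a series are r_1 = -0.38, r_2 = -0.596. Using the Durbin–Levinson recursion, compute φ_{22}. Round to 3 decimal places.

φ_{22} = (r_2 − r_1²) / (1 − r_1²)
r_1² = (-0.38)² = 0.1444
Numerator = -0.596 − 0.1444 = -0.7404; denominator = 1 − 0.1444 = 0.8556
φ_{22} = -0.7404 / 0.8556 = -0.865

-0.865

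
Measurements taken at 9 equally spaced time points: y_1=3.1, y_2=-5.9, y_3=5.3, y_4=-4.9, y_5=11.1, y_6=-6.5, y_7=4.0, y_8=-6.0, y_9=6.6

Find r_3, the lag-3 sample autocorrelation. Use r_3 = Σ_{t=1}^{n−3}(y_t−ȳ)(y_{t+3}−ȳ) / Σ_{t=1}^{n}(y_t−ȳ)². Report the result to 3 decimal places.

-0.697

Mean ȳ = (3.1 − 5.9 + 5.3 − 4.9 + 11.1 − 6.5 + 4.0 − 6.0 + 6.6)/9 = 0.7556
Numerator Σ_{t=1}^{6}(y_t−ȳ)(y_{t+3}−ȳ) = -245.7159
Denominator Σ(y_t−ȳ)² = 352.4022
r_3 = -245.7159 / 352.4022 = -0.697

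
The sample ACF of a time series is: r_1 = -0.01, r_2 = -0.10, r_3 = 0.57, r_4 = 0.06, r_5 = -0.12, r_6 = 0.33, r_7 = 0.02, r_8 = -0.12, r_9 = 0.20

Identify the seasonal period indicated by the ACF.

3

The largest autocorrelation is r_3 = 0.57, with weaker echoes at lags 6 (0.33) and 9 (0.20); the remaining lags stay at or below 0.06.
The dominant spike at lag 3 indicates a seasonal period of 3.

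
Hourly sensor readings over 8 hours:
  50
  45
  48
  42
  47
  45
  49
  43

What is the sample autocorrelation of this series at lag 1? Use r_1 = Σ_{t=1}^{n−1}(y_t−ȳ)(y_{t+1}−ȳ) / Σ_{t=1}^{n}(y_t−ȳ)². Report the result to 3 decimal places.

-0.545

Mean ȳ = (50 + 45 + 48 + 42 + 47 + 45 + 49 + 43)/8 = 46.1250
Numerator Σ_{t=1}^{7}(y_t−ȳ)(y_{t+1}−ȳ) = -31.0156
Denominator Σ(y_t−ȳ)² = 56.8750
r_1 = -31.0156 / 56.8750 = -0.545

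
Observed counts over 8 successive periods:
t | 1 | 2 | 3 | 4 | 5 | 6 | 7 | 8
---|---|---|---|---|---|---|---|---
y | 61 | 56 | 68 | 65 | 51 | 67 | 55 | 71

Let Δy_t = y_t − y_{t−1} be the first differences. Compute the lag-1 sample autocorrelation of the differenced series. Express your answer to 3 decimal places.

First differences Δy: -5, 12, -3, -14, 16, -12, 16
Mean of differences = 1.4286
Numerator Σ(Δy_t−Δȳ)(Δy_{t+1}−Δȳ) = -662.6122
Denominator Σ(Δy_t−Δȳ)² = 1015.7143
r_1(Δy) = -662.6122 / 1015.7143 = -0.652

-0.652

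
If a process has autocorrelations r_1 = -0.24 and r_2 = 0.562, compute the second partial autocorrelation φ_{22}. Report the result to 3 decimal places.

φ_{22} = (r_2 − r_1²) / (1 − r_1²)
r_1² = (-0.24)² = 0.0576
Numerator = 0.562 − 0.0576 = 0.5044; denominator = 1 − 0.0576 = 0.9424
φ_{22} = 0.5044 / 0.9424 = 0.535

0.535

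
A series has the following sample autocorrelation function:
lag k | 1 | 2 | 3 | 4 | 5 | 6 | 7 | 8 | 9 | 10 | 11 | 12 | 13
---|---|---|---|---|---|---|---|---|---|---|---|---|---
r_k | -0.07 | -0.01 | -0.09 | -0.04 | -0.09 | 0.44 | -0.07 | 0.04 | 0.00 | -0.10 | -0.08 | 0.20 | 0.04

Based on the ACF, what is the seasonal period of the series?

6

The largest autocorrelation is r_6 = 0.44, with a weaker echo at lag 12 (0.20); the remaining lags stay at or below 0.04.
The dominant spike at lag 6 indicates a seasonal period of 6.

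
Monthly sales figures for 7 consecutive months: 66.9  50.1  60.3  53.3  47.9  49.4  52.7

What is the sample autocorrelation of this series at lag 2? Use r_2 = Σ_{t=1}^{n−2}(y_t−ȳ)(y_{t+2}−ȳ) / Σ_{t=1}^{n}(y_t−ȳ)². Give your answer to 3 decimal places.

0.202

Mean ȳ = (66.9 + 50.1 + 60.3 + 53.3 + 47.9 + 49.4 + 52.7)/7 = 54.3714
Deviations from mean: 12.5286, -4.2714, 5.9286, -1.0714, -6.4714, -4.9714, -1.6714
Σ(y_t−ȳ)(y_{t+2}−ȳ) = (74.2765) + (4.5765) + (-38.3663) + (5.3265) + (10.8165) = 56.6298
Denominator Σ(y_t−ȳ)² = 280.8943
r_2 = 56.6298 / 280.8943 = 0.202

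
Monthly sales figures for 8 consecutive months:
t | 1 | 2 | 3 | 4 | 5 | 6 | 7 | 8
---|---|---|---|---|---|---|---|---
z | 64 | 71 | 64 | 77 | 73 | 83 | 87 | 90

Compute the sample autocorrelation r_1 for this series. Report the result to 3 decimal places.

0.457

Mean z̄ = (64 + 71 + 64 + 77 + 73 + 83 + 87 + 90)/8 = 76.1250
Deviations from mean: -12.1250, -5.1250, -12.1250, 0.8750, -3.1250, 6.8750, 10.8750, 13.8750
Numerator Σ_{t=1}^{7}(z_t−z̄)(z_{t+1}−z̄) = 315.1094
Denominator Σ(z_t−z̄)² = 688.8750
r_1 = 315.1094 / 688.8750 = 0.457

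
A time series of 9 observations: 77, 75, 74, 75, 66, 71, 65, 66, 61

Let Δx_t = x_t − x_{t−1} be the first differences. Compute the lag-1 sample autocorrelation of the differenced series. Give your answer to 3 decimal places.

First differences Δx: -2, -1, 1, -9, 5, -6, 1, -5
Mean of differences = -2.0000
Numerator Σ(Δx_t−Δx̄)(Δx_{t+1}−Δx̄) = -116.0000
Denominator Σ(Δx_t−Δx̄)² = 142.0000
r_1(Δx) = -116.0000 / 142.0000 = -0.817

-0.817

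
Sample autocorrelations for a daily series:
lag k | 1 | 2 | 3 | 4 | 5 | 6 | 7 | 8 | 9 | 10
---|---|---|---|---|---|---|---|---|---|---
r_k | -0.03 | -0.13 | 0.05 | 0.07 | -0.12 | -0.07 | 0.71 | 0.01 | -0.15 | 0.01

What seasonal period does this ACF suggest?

7

The largest autocorrelation is r_7 = 0.71; the remaining lags stay at or below 0.07.
The dominant spike at lag 7 indicates a seasonal period of 7.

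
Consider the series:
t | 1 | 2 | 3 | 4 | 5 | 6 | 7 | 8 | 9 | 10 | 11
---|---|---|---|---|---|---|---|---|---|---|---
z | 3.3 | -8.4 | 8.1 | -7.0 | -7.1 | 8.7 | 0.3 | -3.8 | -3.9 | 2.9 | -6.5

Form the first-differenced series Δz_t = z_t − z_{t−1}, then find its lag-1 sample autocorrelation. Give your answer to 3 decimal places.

-0.541

First differences Δz: -11.7, 16.5, -15.1, -0.1, 15.8, -8.4, -4.1, -0.1, 6.8, -9.4
Mean of differences = -0.9800
Numerator Σ(Δz_t−Δz̄)(Δz_{t+1}−Δz̄) = -594.6264
Denominator Σ(Δz_t−Δz̄)² = 1099.1760
r_1(Δz) = -594.6264 / 1099.1760 = -0.541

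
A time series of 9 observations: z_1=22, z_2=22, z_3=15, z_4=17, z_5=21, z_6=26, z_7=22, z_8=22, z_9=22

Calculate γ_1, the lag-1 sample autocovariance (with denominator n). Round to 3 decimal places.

Mean z̄ = (22 + 22 + 15 + 17 + 21 + 26 + 22 + 22 + 22)/9 = 21.0000
Σ_{t=1}^{8}(z_t−z̄)(z_{t+1}−z̄) = 26.0000
γ_1 = 26.0000 / 9 = 2.889

2.889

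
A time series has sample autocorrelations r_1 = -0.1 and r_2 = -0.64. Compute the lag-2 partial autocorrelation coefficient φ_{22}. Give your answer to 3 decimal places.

φ_{22} = (r_2 − r_1²) / (1 − r_1²)
r_1² = (-0.1)² = 0.01
Numerator = -0.64 − 0.0100 = -0.6500; denominator = 1 − 0.0100 = 0.9900
φ_{22} = -0.6500 / 0.9900 = -0.657

-0.657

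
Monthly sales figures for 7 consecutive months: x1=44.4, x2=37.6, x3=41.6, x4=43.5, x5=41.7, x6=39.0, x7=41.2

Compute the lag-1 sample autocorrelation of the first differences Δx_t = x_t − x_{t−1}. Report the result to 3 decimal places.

First differences Δx: -6.8, 4.0, 1.9, -1.8, -2.7, 2.2
Mean of differences = -0.5333
Numerator Σ(Δx_t−Δx̄)(Δx_{t+1}−Δx̄) = -23.6378
Denominator Σ(Δx_t−Δx̄)² = 79.5133
r_1(Δx) = -23.6378 / 79.5133 = -0.297

-0.297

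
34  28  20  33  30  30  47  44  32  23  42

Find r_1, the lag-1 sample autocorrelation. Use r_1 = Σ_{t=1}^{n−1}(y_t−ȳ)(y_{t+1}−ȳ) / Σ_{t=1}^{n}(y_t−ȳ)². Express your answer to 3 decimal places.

0.126

Mean ȳ = (34 + 28 + 20 + 33 + 30 + 30 + 47 + 44 + 32 + 23 + 42)/11 = 33.0000
Numerator Σ_{t=1}^{10}(y_t−ȳ)(y_{t+1}−ȳ) = 90.0000
Denominator Σ(y_t−ȳ)² = 712.0000
r_1 = 90.0000 / 712.0000 = 0.126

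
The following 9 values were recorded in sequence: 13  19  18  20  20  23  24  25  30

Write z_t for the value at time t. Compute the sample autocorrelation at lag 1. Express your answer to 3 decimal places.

Mean z̄ = (13 + 19 + 18 + 20 + 20 + 23 + 24 + 25 + 30)/9 = 21.3333
Numerator Σ_{t=1}^{8}(z_t−z̄)(z_{t+1}−z̄) = 77.2222
Denominator Σ(z_t−z̄)² = 188.0000
r_1 = 77.2222 / 188.0000 = 0.411

0.411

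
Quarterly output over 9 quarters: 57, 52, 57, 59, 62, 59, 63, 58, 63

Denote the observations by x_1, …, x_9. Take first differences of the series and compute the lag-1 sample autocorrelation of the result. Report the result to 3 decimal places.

-0.600

First differences Δx: -5, 5, 2, 3, -3, 4, -5, 5
Mean of differences = 0.7500
Numerator Σ(Δx_t−Δx̄)(Δx_{t+1}−Δx̄) = -80.0625
Denominator Σ(Δx_t−Δx̄)² = 133.5000
r_1(Δx) = -80.0625 / 133.5000 = -0.600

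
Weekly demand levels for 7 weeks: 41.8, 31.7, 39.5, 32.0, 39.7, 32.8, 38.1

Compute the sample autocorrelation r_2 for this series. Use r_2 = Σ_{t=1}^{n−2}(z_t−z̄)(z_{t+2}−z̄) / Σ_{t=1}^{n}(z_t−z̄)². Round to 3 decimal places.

0.644

Mean z̄ = (41.8 + 31.7 + 39.5 + 32.0 + 39.7 + 32.8 + 38.1)/7 = 36.5143
Deviations from mean: 5.2857, -4.8143, 2.9857, -4.5143, 3.1857, -3.7143, 1.5857
Numerator Σ_{t=1}^{5}(z_t−z̄)(z_{t+2}−z̄) = 68.8453
Denominator Σ(z_t−z̄)² = 106.8686
r_2 = 68.8453 / 106.8686 = 0.644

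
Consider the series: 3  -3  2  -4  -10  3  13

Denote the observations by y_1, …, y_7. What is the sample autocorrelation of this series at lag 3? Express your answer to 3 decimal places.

Mean ȳ = (3 − 3 + 2 − 4 − 10 + 3 + 13)/7 = 0.5714
Deviations from mean: 2.4286, -3.5714, 1.4286, -4.5714, -10.5714, 2.4286, 12.4286
Numerator Σ_{t=1}^{4}(y_t−ȳ)(y_{t+3}−ȳ) = -26.6939
Denominator Σ(y_t−ȳ)² = 313.7143
r_3 = -26.6939 / 313.7143 = -0.085

-0.085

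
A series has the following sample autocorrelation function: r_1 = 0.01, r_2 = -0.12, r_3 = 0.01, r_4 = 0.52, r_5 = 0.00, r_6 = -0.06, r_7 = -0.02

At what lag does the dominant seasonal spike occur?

The largest autocorrelation is r_4 = 0.52; the remaining lags stay at or below 0.01.
The dominant spike at lag 4 indicates a seasonal period of 4.

4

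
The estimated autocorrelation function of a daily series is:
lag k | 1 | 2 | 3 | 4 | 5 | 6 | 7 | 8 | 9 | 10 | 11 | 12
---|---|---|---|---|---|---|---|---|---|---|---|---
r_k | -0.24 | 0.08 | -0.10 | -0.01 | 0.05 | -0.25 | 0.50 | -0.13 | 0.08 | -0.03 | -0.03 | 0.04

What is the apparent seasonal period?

7

The largest autocorrelation is r_7 = 0.50; the remaining lags stay at or below 0.08.
The dominant spike at lag 7 indicates a seasonal period of 7.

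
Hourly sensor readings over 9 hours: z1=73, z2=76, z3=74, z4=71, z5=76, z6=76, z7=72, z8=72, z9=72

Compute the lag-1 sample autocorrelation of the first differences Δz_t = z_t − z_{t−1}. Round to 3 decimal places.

First differences Δz: 3, -2, -3, 5, 0, -4, 0, 0
Mean of differences = -0.1250
Numerator Σ(Δz_t−Δz̄)(Δz_{t+1}−Δz̄) = -15.5156
Denominator Σ(Δz_t−Δz̄)² = 62.8750
r_1(Δz) = -15.5156 / 62.8750 = -0.247

-0.247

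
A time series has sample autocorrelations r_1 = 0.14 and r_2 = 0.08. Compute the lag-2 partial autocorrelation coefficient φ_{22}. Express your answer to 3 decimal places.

0.062

φ_{22} = (r_2 − r_1²) / (1 − r_1²)
r_1² = (0.14)² = 0.0196
Numerator = 0.08 − 0.0196 = 0.0604; denominator = 1 − 0.0196 = 0.9804
φ_{22} = 0.0604 / 0.9804 = 0.062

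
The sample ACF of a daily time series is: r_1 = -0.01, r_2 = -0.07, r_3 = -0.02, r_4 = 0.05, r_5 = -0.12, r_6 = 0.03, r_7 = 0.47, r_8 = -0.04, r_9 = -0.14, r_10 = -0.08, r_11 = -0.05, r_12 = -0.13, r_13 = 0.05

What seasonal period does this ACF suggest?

7

The largest autocorrelation is r_7 = 0.47; the remaining lags stay at or below 0.05.
The dominant spike at lag 7 indicates a seasonal period of 7.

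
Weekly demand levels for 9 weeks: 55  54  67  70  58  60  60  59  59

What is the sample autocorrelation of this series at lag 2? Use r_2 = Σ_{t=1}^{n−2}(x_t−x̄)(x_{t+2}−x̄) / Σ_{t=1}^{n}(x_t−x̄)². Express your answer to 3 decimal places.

Mean x̄ = (55 + 54 + 67 + 70 + 58 + 60 + 60 + 59 + 59)/9 = 60.2222
Σ(x_t−x̄)(x_{t+2}−x̄) = (-35.3951) + (-60.8395) + (-15.0617) + (-2.1728) + (0.4938) + (0.2716) + (0.2716) = -112.4321
Denominator Σ(x_t−x̄)² = 215.5556
r_2 = -112.4321 / 215.5556 = -0.522

-0.522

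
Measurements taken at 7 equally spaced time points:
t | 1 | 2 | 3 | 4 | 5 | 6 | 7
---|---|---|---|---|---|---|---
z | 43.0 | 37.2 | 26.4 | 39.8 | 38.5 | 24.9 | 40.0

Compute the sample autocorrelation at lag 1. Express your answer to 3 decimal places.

-0.353

Mean z̄ = (43.0 + 37.2 + 26.4 + 39.8 + 38.5 + 24.9 + 40.0)/7 = 35.6857
Numerator Σ_{t=1}^{6}(z_t−z̄)(z_{t+1}−z̄) = -106.4973
Denominator Σ(z_t−z̄)² = 301.8086
r_1 = -106.4973 / 301.8086 = -0.353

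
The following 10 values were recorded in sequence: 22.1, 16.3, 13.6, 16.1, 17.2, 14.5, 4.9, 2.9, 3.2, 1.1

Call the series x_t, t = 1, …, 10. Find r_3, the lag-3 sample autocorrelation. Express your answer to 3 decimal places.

Mean x̄ = (22.1 + 16.3 + 13.6 + 16.1 + 17.2 + 14.5 + 4.9 + 2.9 + 3.2 + 1.1)/10 = 11.1900
Σ(x_t−x̄)(x_{t+3}−x̄) = (53.5681) + (30.7111) + (7.9771) + (-30.8839) + (-49.8229) + (-26.4469) + (63.4661) = 48.5687
Denominator Σ(x_t−x̄)² = 496.0690
r_3 = 48.5687 / 496.0690 = 0.098

0.098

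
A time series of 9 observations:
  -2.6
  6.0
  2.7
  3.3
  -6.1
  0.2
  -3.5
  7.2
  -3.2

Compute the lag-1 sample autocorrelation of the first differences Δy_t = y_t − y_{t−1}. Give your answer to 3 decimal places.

-0.599

First differences Δy: 8.6, -3.3, 0.6, -9.4, 6.3, -3.7, 10.7, -10.4
Mean of differences = -0.0750
Numerator Σ(Δy_t−Δȳ)(Δy_{t+1}−Δȳ) = -269.3156
Denominator Σ(Δy_t−Δȳ)² = 449.5550
r_1(Δy) = -269.3156 / 449.5550 = -0.599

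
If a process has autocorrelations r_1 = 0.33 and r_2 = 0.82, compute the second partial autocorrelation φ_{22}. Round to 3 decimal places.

0.798

φ_{22} = (r_2 − r_1²) / (1 − r_1²)
r_1² = (0.33)² = 0.1089
Numerator = 0.82 − 0.1089 = 0.7111; denominator = 1 − 0.1089 = 0.8911
φ_{22} = 0.7111 / 0.8911 = 0.798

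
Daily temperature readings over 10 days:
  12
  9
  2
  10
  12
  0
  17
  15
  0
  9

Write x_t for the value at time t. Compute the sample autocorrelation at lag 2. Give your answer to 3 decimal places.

Mean x̄ = (12 + 9 + 2 + 10 + 12 + 0 + 17 + 15 + 0 + 9)/10 = 8.6000
Numerator Σ_{t=1}^{8}(x_t−x̄)(x_{t+2}−x̄) = -152.5200
Denominator Σ(x_t−x̄)² = 328.4000
r_2 = -152.5200 / 328.4000 = -0.464

-0.464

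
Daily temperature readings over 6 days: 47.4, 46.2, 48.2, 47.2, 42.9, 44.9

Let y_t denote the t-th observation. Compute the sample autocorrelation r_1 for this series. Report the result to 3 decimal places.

0.156

Mean ȳ = (47.4 + 46.2 + 48.2 + 47.2 + 42.9 + 44.9)/6 = 46.1333
Σ(y_t−ȳ)(y_{t+1}−ȳ) = (0.0844) + (0.1378) + (2.2044) + (-3.4489) + (3.9878) = 2.9656
Denominator Σ(y_t−ȳ)² = 18.9933
r_1 = 2.9656 / 18.9933 = 0.156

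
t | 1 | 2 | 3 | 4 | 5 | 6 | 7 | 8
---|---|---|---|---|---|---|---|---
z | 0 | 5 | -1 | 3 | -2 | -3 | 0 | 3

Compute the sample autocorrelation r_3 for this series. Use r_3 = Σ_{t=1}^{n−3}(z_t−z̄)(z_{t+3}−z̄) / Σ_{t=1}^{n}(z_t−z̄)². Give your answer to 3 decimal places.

Mean z̄ = (0 + 5 − 1 + 3 − 2 − 3 + 0 + 3)/8 = 0.6250
Σ(z_t−z̄)(z_{t+3}−z̄) = (-1.4844) + (-11.4844) + (5.8906) + (-1.4844) + (-6.2344) = -14.7969
Denominator Σ(z_t−z̄)² = 53.8750
r_3 = -14.7969 / 53.8750 = -0.275

-0.275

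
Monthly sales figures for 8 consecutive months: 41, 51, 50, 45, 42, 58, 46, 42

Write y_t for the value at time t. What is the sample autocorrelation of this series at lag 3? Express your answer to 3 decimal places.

0.216

Mean ȳ = (41 + 51 + 50 + 45 + 42 + 58 + 46 + 42)/8 = 46.8750
Deviations from mean: -5.8750, 4.1250, 3.1250, -1.8750, -4.8750, 11.1250, -0.8750, -4.8750
Σ(y_t−ȳ)(y_{t+3}−ȳ) = (11.0156) + (-20.1094) + (34.7656) + (1.6406) + (23.7656) = 51.0781
Denominator Σ(y_t−ȳ)² = 236.8750
r_3 = 51.0781 / 236.8750 = 0.216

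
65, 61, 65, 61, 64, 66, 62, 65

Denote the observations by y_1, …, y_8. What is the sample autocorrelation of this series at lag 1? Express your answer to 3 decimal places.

Mean ȳ = (65 + 61 + 65 + 61 + 64 + 66 + 62 + 65)/8 = 63.6250
Deviations from mean: 1.3750, -2.6250, 1.3750, -2.6250, 0.3750, 2.3750, -1.6250, 1.3750
Numerator Σ_{t=1}^{7}(y_t−ȳ)(y_{t+1}−ȳ) = -17.0156
Denominator Σ(y_t−ȳ)² = 27.8750
r_1 = -17.0156 / 27.8750 = -0.610

-0.610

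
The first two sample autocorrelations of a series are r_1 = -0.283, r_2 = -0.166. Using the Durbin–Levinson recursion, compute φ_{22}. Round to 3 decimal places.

φ_{22} = (r_2 − r_1²) / (1 − r_1²)
r_1² = (-0.283)² = 0.080089
Numerator = -0.166 − 0.0801 = -0.2461; denominator = 1 − 0.0801 = 0.9199
φ_{22} = -0.2461 / 0.9199 = -0.268

-0.268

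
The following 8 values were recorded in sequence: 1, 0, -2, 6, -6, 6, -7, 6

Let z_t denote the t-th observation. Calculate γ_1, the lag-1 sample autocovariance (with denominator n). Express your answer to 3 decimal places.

Mean z̄ = (1 + 0 − 2 + 6 − 6 + 6 − 7 + 6)/8 = 0.5000
Deviations: 0.5000, -0.5000, -2.5000, 5.5000, -6.5000, 5.5000, -7.5000, 5.5000
Σ_{t=1}^{7}(z_t−z̄)(z_{t+1}−z̄) = -166.7500
γ_1 = -166.7500 / 8 = -20.844

-20.844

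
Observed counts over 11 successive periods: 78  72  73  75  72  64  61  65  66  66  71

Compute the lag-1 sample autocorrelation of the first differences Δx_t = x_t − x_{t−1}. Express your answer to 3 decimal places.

0.158

First differences Δx: -6, 1, 2, -3, -8, -3, 4, 1, 0, 5
Mean of differences = -0.7000
Numerator Σ(Δx_t−Δx̄)(Δx_{t+1}−Δx̄) = 25.3100
Denominator Σ(Δx_t−Δx̄)² = 160.1000
r_1(Δx) = 25.3100 / 160.1000 = 0.158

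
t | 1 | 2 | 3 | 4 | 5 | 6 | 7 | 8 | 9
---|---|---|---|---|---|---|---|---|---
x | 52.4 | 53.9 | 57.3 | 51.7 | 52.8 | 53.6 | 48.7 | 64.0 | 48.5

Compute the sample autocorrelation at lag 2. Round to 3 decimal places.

0.119

Mean x̄ = (52.4 + 53.9 + 57.3 + 51.7 + 52.8 + 53.6 + 48.7 + 64.0 + 48.5)/9 = 53.6556
Numerator Σ_{t=1}^{7}(x_t−x̄)(x_{t+2}−x̄) = 21.1505
Denominator Σ(x_t−x̄)² = 177.6222
r_2 = 21.1505 / 177.6222 = 0.119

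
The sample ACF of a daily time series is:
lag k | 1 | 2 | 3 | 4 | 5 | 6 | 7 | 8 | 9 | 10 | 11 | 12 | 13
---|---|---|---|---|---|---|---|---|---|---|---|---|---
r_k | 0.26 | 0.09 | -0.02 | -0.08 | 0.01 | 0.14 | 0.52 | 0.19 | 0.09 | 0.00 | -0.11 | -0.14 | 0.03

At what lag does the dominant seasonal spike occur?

7

The largest autocorrelation is r_7 = 0.52; the remaining lags stay at or below 0.26. The elevated value at lag 1 (0.26), dropping to 0.09 at lag 2, reflects decaying short-term dependence rather than seasonality.
The dominant spike at lag 7 indicates a seasonal period of 7.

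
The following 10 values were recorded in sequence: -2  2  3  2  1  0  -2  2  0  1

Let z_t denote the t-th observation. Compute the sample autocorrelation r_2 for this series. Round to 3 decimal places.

-0.160

Mean z̄ = (-2 + 2 + 3 + 2 + 1 + 0 − 2 + 2 + 0 + 1)/10 = 0.7000
Numerator Σ_{t=1}^{8}(z_t−z̄)(z_{t+2}−z̄) = -4.1800
Denominator Σ(z_t−z̄)² = 26.1000
r_2 = -4.1800 / 26.1000 = -0.160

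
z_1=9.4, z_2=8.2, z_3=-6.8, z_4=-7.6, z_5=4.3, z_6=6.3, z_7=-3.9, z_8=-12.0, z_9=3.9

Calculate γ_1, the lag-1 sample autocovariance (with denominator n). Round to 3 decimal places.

5.011

Mean z̄ = (9.4 + 8.2 − 6.8 − 7.6 + 4.3 + 6.3 − 3.9 − 12.0 + 3.9)/9 = 0.2000
Σ_{t=1}^{8}(z_t−z̄)(z_{t+1}−z̄) = 45.1000
γ_1 = 45.1000 / 9 = 5.011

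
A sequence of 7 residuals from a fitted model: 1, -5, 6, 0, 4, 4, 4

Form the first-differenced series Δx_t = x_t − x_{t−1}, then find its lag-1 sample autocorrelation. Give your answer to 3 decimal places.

-0.775

First differences Δx: -6, 11, -6, 4, 0, 0
Mean of differences = 0.5000
Numerator Σ(Δx_t−Δx̄)(Δx_{t+1}−Δx̄) = -160.7500
Denominator Σ(Δx_t−Δx̄)² = 207.5000
r_1(Δx) = -160.7500 / 207.5000 = -0.775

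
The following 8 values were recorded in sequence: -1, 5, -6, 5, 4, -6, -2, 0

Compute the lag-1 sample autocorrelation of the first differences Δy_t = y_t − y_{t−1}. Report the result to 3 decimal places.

First differences Δy: 6, -11, 11, -1, -10, 4, 2
Mean of differences = 0.1429
Numerator Σ(Δy_t−Δȳ)(Δy_{t+1}−Δȳ) = -219.0204
Denominator Σ(Δy_t−Δȳ)² = 398.8571
r_1(Δy) = -219.0204 / 398.8571 = -0.549

-0.549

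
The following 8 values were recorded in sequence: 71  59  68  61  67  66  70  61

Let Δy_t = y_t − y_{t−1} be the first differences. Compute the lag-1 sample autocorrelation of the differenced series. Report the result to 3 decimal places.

-0.623

First differences Δy: -12, 9, -7, 6, -1, 4, -9
Mean of differences = -1.4286
Numerator Σ(Δy_t−Δȳ)(Δy_{t+1}−Δȳ) = -245.3265
Denominator Σ(Δy_t−Δȳ)² = 393.7143
r_1(Δy) = -245.3265 / 393.7143 = -0.623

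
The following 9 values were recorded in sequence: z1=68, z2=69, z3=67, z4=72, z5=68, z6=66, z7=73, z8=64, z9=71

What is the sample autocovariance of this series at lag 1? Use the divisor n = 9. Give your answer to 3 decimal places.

Mean z̄ = (68 + 69 + 67 + 72 + 68 + 66 + 73 + 64 + 71)/9 = 68.6667
Σ_{t=1}^{8}(z_t−z̄)(z_{t+1}−z̄) = -49.4444
γ_1 = -49.4444 / 9 = -5.494

-5.494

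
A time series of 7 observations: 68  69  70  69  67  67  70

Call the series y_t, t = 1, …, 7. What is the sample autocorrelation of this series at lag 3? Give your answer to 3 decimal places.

Mean ȳ = (68 + 69 + 70 + 69 + 67 + 67 + 70)/7 = 68.5714
Σ(y_t−ȳ)(y_{t+3}−ȳ) = (-0.2449) + (-0.6735) + (-2.2449) + (0.6122) = -2.5510
Denominator Σ(y_t−ȳ)² = 9.7143
r_3 = -2.5510 / 9.7143 = -0.263

-0.263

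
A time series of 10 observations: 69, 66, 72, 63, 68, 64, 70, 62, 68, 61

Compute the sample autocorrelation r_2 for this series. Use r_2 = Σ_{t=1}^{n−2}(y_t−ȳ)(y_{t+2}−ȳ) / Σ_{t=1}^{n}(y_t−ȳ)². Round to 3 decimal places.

Mean ȳ = (69 + 66 + 72 + 63 + 68 + 64 + 70 + 62 + 68 + 61)/10 = 66.3000
Numerator Σ_{t=1}^{8}(y_t−ȳ)(y_{t+2}−ȳ) = 78.9200
Denominator Σ(y_t−ȳ)² = 122.1000
r_2 = 78.9200 / 122.1000 = 0.646

0.646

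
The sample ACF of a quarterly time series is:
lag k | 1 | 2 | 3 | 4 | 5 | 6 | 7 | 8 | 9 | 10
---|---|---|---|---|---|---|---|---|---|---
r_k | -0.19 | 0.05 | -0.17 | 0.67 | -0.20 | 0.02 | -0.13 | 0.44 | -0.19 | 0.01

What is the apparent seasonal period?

4

The largest autocorrelation is r_4 = 0.67, with a weaker echo at lag 8 (0.44); the remaining lags stay at or below 0.05.
The dominant spike at lag 4 indicates a seasonal period of 4.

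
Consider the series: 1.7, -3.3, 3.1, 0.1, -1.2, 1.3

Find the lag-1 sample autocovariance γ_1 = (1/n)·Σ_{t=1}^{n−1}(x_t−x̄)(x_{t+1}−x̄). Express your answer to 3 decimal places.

Mean x̄ = (1.7 − 3.3 + 3.1 + 0.1 − 1.2 + 1.3)/6 = 0.2833
Σ_{t=1}^{5}(x_t−x̄)(x_{t+1}−x̄) = -16.9219
γ_1 = -16.9219 / 6 = -2.820

-2.820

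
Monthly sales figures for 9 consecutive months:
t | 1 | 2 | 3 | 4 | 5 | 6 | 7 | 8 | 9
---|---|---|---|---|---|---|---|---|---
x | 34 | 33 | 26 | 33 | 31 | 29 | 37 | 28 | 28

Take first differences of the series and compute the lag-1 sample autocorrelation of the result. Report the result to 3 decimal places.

-0.583

First differences Δx: -1, -7, 7, -2, -2, 8, -9, 0
Mean of differences = -0.7500
Numerator Σ(Δx_t−Δx̄)(Δx_{t+1}−Δx̄) = -144.3125
Denominator Σ(Δx_t−Δx̄)² = 247.5000
r_1(Δx) = -144.3125 / 247.5000 = -0.583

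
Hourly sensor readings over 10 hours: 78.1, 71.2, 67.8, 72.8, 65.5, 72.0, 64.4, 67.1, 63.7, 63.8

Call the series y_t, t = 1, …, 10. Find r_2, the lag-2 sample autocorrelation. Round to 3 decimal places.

0.275

Mean ȳ = (78.1 + 71.2 + 67.8 + 72.8 + 65.5 + 72.0 + 64.4 + 67.1 + 63.7 + 63.8)/10 = 68.6400
Numerator Σ_{t=1}^{8}(y_t−ȳ)(y_{t+2}−ȳ) = 55.8568
Denominator Σ(y_t−ȳ)² = 203.3840
r_2 = 55.8568 / 203.3840 = 0.275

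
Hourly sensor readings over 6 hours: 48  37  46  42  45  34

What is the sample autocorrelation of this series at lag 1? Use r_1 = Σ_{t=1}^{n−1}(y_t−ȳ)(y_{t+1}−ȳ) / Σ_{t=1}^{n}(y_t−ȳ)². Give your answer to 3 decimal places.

-0.493

Mean ȳ = (48 + 37 + 46 + 42 + 45 + 34)/6 = 42.0000
Deviations from mean: 6.0000, -5.0000, 4.0000, 0.0000, 3.0000, -8.0000
Σ(y_t−ȳ)(y_{t+1}−ȳ) = (-30.0000) + (-20.0000) + (0.0000) + (0.0000) + (-24.0000) = -74.0000
Denominator Σ(y_t−ȳ)² = 150.0000
r_1 = -74.0000 / 150.0000 = -0.493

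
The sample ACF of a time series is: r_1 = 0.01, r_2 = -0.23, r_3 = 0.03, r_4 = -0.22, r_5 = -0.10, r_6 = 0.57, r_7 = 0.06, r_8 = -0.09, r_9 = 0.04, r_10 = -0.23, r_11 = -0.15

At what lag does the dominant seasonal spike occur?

The largest autocorrelation is r_6 = 0.57; the remaining lags stay at or below 0.06.
The dominant spike at lag 6 indicates a seasonal period of 6.

6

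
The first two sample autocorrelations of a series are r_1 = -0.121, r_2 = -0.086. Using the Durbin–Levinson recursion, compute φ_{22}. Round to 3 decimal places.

φ_{22} = (r_2 − r_1²) / (1 − r_1²)
r_1² = (-0.121)² = 0.014641
Numerator = -0.086 − 0.0146 = -0.1006; denominator = 1 − 0.0146 = 0.9854
φ_{22} = -0.1006 / 0.9854 = -0.102

-0.102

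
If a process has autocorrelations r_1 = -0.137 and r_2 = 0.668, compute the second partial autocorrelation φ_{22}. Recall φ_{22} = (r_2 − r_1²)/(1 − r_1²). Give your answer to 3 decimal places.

0.662

φ_{22} = (r_2 − r_1²) / (1 − r_1²)
r_1² = (-0.137)² = 0.018769
Numerator = 0.668 − 0.0188 = 0.6492; denominator = 1 − 0.0188 = 0.9812
φ_{22} = 0.6492 / 0.9812 = 0.662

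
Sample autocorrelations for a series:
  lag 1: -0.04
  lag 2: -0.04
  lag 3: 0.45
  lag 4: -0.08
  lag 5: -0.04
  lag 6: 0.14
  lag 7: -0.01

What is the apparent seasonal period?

The largest autocorrelation is r_3 = 0.45; the remaining lags stay at or below 0.14.
The dominant spike at lag 3 indicates a seasonal period of 3.

3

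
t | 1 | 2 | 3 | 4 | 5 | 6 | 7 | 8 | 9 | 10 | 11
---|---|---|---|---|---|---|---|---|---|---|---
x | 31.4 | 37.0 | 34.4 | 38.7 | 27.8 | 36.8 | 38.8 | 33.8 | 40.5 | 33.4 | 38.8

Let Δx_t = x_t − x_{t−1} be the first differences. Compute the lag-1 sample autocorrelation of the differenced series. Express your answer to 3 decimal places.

-0.692

First differences Δx: 5.6, -2.6, 4.3, -10.9, 9.0, 2.0, -5.0, 6.7, -7.1, 5.4
Mean of differences = 0.7400
Numerator Σ(Δx_t−Δx̄)(Δx_{t+1}−Δx̄) = -280.0036
Denominator Σ(Δx_t−Δx̄)² = 404.4040
r_1(Δx) = -280.0036 / 404.4040 = -0.692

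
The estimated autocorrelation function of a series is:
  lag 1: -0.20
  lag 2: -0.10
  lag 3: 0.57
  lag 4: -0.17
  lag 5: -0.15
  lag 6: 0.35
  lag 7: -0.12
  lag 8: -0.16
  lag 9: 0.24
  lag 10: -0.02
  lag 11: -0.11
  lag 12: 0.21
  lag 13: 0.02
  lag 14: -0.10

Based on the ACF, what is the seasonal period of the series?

3

The largest autocorrelation is r_3 = 0.57, with weaker echoes at lags 6 (0.35), 9 (0.24) and 12 (0.21); the remaining lags stay at or below 0.02.
The dominant spike at lag 3 indicates a seasonal period of 3.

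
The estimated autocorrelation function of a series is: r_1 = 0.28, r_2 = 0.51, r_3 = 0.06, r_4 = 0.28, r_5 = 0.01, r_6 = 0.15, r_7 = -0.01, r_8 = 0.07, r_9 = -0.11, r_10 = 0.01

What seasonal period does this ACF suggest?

The largest autocorrelation is r_2 = 0.51; the remaining lags stay at or below 0.28.
The dominant spike at lag 2 indicates a seasonal period of 2.

2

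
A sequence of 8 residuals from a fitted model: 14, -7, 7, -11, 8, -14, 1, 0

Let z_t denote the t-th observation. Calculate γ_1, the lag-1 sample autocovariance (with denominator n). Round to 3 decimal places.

-55.258

Mean z̄ = (14 − 7 + 7 − 11 + 8 − 14 + 1 + 0)/8 = -0.2500
Σ_{t=1}^{7}(z_t−z̄)(z_{t+1}−z̄) = -442.0625
γ_1 = -442.0625 / 8 = -55.258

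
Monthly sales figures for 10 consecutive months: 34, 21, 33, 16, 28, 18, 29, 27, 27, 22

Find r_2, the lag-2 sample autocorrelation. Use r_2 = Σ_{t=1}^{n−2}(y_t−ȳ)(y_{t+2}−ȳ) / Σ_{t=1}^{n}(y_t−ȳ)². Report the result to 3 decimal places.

Mean ȳ = (34 + 21 + 33 + 16 + 28 + 18 + 29 + 27 + 27 + 22)/10 = 25.5000
Numerator Σ_{t=1}^{8}(y_t−ȳ)(y_{t+2}−ȳ) = 194.0000
Denominator Σ(y_t−ȳ)² = 330.5000
r_2 = 194.0000 / 330.5000 = 0.587

0.587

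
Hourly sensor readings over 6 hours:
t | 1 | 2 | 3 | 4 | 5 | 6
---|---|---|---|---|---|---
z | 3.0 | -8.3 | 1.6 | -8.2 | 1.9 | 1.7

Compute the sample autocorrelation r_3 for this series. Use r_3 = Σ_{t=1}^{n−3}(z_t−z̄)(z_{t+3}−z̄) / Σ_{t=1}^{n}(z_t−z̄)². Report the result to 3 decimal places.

-0.304

Mean z̄ = (3.0 − 8.3 + 1.6 − 8.2 + 1.9 + 1.7)/6 = -1.3833
Deviations from mean: 4.3833, -6.9167, 2.9833, -6.8167, 3.2833, 3.0833
Numerator Σ_{t=1}^{3}(z_t−z̄)(z_{t+3}−z̄) = -43.3908
Denominator Σ(z_t−z̄)² = 142.7083
r_3 = -43.3908 / 142.7083 = -0.304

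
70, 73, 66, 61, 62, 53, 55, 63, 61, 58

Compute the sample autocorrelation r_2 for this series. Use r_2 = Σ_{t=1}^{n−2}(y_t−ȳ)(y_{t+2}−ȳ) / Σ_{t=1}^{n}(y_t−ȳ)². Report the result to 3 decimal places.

Mean ȳ = (70 + 73 + 66 + 61 + 62 + 53 + 55 + 63 + 61 + 58)/10 = 62.2000
Numerator Σ_{t=1}^{8}(y_t−ȳ)(y_{t+2}−ȳ) = 26.3200
Denominator Σ(y_t−ȳ)² = 349.6000
r_2 = 26.3200 / 349.6000 = 0.075

0.075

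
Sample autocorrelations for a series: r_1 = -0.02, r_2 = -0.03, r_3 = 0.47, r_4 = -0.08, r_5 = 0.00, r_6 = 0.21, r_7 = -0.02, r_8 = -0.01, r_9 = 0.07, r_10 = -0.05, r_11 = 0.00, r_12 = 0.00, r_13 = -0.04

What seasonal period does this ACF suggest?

3

The largest autocorrelation is r_3 = 0.47, with a weaker echo at lag 6 (0.21); the remaining lags stay at or below 0.07.
The dominant spike at lag 3 indicates a seasonal period of 3.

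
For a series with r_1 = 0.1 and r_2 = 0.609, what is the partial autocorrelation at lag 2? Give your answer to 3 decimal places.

0.605

φ_{22} = (r_2 − r_1²) / (1 − r_1²)
r_1² = (0.1)² = 0.01
Numerator = 0.609 − 0.0100 = 0.5990; denominator = 1 − 0.0100 = 0.9900
φ_{22} = 0.5990 / 0.9900 = 0.605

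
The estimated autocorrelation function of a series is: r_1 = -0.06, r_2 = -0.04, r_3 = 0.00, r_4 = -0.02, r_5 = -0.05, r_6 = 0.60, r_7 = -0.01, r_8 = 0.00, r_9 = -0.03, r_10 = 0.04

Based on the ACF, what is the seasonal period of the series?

6

The largest autocorrelation is r_6 = 0.60; the remaining lags stay at or below 0.04.
The dominant spike at lag 6 indicates a seasonal period of 6.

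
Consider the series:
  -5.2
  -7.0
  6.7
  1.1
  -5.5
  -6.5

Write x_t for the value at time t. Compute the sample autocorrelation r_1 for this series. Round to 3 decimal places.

0.042

Mean x̄ = (-5.2 − 7.0 + 6.7 + 1.1 − 5.5 − 6.5)/6 = -2.7333
Numerator Σ_{t=1}^{5}(x_t−x̄)(x_{t+1}−x̄) = 6.2522
Denominator Σ(x_t−x̄)² = 149.8133
r_1 = 6.2522 / 149.8133 = 0.042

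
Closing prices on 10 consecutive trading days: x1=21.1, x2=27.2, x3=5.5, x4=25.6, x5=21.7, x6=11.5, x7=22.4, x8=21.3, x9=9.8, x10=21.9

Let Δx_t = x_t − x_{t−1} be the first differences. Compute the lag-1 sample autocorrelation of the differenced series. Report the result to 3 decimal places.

-0.598

First differences Δx: 6.1, -21.7, 20.1, -3.9, -10.2, 10.9, -1.1, -11.5, 12.1
Mean of differences = 0.0889
Numerator Σ(Δx_t−Δx̄)(Δx_{t+1}−Δx̄) = -855.2812
Denominator Σ(Δx_t−Δx̄)² = 1429.9689
r_1(Δx) = -855.2812 / 1429.9689 = -0.598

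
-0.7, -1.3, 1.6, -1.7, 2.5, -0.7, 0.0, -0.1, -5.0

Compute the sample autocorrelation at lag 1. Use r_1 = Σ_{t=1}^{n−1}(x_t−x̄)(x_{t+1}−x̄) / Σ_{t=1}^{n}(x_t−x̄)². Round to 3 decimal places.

Mean x̄ = (-0.7 − 1.3 + 1.6 − 1.7 + 2.5 − 0.7 + 0.0 − 0.1 − 5.0)/9 = -0.6000
Numerator Σ_{t=1}^{8}(x_t−x̄)(x_{t+1}−x̄) = -9.5700
Denominator Σ(x_t−x̄)² = 36.1400
r_1 = -9.5700 / 36.1400 = -0.265

-0.265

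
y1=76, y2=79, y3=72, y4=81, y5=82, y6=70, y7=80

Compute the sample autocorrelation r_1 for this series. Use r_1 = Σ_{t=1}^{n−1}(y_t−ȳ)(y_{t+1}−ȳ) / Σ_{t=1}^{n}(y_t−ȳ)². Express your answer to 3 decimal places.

Mean ȳ = (76 + 79 + 72 + 81 + 82 + 70 + 80)/7 = 77.1429
Numerator Σ_{t=1}^{6}(y_t−ȳ)(y_{t+1}−ȳ) = -67.8776
Denominator Σ(y_t−ȳ)² = 128.8571
r_1 = -67.8776 / 128.8571 = -0.527

-0.527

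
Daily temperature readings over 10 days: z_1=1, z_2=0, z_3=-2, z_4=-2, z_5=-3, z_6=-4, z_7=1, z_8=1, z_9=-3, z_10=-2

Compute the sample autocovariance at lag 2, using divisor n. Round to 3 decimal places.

Mean z̄ = (1 + 0 − 2 − 2 − 3 − 4 + 1 + 1 − 3 − 2)/10 = -1.3000
Σ_{t=1}^{8}(z_t−z̄)(z_{t+2}−z̄) = -15.0800
γ_2 = -15.0800 / 10 = -1.508

-1.508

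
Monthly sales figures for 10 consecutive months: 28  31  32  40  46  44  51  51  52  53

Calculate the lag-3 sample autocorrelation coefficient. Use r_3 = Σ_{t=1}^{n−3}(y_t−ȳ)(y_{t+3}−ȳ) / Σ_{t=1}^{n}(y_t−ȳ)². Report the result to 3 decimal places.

Mean ȳ = (28 + 31 + 32 + 40 + 46 + 44 + 51 + 51 + 52 + 53)/10 = 42.8000
Σ(y_t−ȳ)(y_{t+3}−ȳ) = (41.4400) + (-37.7600) + (-12.9600) + (-22.9600) + (26.2400) + (11.0400) + (83.6400) = 88.6800
Denominator Σ(y_t−ȳ)² = 817.6000
r_3 = 88.6800 / 817.6000 = 0.108

0.108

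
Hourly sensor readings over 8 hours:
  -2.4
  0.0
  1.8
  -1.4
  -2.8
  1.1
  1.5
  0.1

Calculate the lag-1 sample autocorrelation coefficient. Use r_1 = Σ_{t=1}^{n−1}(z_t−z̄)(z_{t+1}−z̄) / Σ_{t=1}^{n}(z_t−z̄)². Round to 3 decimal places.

Mean z̄ = (-2.4 + 0.0 + 1.8 − 1.4 − 2.8 + 1.1 + 1.5 + 0.1)/8 = -0.2625
Deviations from mean: -2.1375, 0.2625, 2.0625, -1.1375, -2.5375, 1.3625, 1.7625, 0.3625
Σ(z_t−z̄)(z_{t+1}−z̄) = (-0.5611) + (0.5414) + (-2.3461) + (2.8864) + (-3.4573) + (2.4014) + (0.6389) = 0.1036
Denominator Σ(z_t−z̄)² = 21.7188
r_1 = 0.1036 / 21.7188 = 0.005

0.005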